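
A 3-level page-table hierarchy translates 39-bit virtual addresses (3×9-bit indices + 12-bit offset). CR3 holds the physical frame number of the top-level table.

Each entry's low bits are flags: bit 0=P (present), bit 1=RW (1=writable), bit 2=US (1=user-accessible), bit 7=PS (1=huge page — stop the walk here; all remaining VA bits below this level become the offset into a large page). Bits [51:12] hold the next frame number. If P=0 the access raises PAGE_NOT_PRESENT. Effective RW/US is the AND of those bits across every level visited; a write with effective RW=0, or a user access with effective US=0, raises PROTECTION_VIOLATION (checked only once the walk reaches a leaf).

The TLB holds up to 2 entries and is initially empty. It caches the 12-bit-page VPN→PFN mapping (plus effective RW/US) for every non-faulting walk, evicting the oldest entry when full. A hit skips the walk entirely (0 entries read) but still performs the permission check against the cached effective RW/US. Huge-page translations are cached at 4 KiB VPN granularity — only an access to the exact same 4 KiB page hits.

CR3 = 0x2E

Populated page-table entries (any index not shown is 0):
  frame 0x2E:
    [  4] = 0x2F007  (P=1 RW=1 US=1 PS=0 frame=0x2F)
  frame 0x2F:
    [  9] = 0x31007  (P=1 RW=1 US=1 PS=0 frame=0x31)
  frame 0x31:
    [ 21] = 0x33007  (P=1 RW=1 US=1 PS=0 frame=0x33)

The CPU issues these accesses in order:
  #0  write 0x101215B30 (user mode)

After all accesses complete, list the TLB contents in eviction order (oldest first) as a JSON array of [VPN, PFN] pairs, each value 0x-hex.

Trace:
#0 VA=0x101215B30 (w,user):
  L0: frame=0x2E idx=4 entry=0x2F007 [P=1 RW=1 US=1 PS=0]
  L1: frame=0x2F idx=9 entry=0x31007 [P=1 RW=1 US=1 PS=0]
  L2: frame=0x31 idx=21 entry=0x33007 [P=1 RW=1 US=1 PS=0]
  ⇒ phys 0x33B30  [3 reads]

TLB: [["0x101215", "0x33"]]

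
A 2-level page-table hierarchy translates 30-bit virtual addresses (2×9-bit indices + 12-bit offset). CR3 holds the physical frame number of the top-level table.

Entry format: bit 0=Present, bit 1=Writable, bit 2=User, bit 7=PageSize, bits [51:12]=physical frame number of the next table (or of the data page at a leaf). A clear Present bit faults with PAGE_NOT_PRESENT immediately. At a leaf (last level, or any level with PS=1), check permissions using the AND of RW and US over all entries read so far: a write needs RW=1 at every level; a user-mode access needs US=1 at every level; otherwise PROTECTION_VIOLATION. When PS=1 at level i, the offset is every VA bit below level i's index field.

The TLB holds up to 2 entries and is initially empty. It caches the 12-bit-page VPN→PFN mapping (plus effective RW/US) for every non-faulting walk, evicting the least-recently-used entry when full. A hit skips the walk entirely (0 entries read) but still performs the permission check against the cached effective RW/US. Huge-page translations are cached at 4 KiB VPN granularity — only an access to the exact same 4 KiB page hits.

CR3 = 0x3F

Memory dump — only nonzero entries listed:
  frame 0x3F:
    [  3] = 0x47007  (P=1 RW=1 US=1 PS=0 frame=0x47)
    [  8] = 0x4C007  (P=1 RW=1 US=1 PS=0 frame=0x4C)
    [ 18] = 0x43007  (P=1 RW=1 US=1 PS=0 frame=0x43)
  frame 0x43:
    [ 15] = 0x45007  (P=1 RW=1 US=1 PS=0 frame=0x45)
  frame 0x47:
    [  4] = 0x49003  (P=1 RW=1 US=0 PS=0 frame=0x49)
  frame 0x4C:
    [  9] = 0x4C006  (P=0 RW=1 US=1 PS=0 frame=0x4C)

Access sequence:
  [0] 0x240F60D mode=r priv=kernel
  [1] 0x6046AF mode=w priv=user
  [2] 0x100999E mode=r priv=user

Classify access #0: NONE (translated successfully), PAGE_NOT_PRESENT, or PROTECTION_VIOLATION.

Walk each access:
#0 VA=0x240F60D (r,kernel):
  [0] read 0x3F idx=18: raw=0x43007 flags P=1 W=1 U=1 S=0
  [1] read 0x43 idx=15: raw=0x45007 flags P=1 W=1 U=1 S=0
  ⇒ phys 0x4560D  [2 reads]
#1 VA=0x6046AF (w,user):
  [0] read 0x3F idx=3: raw=0x47007 flags P=1 W=1 U=1 S=0
  [1] read 0x47 idx=4: raw=0x49003 flags P=1 W=1 U=0 S=0
  ✗ PROTECTION_VIOLATION  [2 reads]
#2 VA=0x100999E (r,user):
  [0] read 0x3F idx=8: raw=0x4C007 flags P=1 W=1 U=1 S=0
  [1] read 0x4C idx=9: raw=0x4C006 flags P=0 W=1 U=1 S=0
  ✗ PAGE_NOT_PRESENT  [2 reads]

Access #0 fault: NONE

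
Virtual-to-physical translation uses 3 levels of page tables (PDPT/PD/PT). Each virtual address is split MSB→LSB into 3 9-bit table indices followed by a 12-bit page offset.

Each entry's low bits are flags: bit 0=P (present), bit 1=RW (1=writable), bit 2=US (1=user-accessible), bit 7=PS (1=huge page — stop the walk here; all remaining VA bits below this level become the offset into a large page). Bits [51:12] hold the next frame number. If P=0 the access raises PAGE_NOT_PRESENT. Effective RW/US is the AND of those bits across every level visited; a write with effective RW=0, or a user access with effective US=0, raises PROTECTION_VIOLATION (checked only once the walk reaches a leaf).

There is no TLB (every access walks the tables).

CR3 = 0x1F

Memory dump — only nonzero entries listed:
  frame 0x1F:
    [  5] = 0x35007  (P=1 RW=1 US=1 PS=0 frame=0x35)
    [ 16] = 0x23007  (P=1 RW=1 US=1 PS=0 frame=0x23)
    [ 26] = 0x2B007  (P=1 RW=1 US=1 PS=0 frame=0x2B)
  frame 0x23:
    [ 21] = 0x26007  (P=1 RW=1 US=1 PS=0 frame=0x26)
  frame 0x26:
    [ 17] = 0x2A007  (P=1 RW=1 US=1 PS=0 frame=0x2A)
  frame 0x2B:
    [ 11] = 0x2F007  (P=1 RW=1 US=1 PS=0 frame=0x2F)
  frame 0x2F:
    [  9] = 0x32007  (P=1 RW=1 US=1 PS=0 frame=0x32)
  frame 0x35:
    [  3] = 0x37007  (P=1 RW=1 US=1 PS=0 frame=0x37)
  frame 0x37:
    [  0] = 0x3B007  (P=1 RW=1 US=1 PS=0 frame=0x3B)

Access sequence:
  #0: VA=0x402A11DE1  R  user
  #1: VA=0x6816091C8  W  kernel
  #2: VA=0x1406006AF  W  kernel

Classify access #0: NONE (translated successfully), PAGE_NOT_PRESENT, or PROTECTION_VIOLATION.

Per-access translation:
#0 VA=0x402A11DE1 (r,user):
  L0: frame=0x1F idx=16 entry=0x23007 [P=1 RW=1 US=1 PS=0]
  L1: frame=0x23 idx=21 entry=0x26007 [P=1 RW=1 US=1 PS=0]
  L2: frame=0x26 idx=17 entry=0x2A007 [P=1 RW=1 US=1 PS=0]
  ⇒ phys 0x2ADE1  [3 reads]
#1 VA=0x6816091C8 (w,kernel):
  L0: frame=0x1F idx=26 entry=0x2B007 [P=1 RW=1 US=1 PS=0]
  L1: frame=0x2B idx=11 entry=0x2F007 [P=1 RW=1 US=1 PS=0]
  L2: frame=0x2F idx=9 entry=0x32007 [P=1 RW=1 US=1 PS=0]
  ⇒ phys 0x321C8  [3 reads]
#2 VA=0x1406006AF (w,kernel):
  L0: frame=0x1F idx=5 entry=0x35007 [P=1 RW=1 US=1 PS=0]
  L1: frame=0x35 idx=3 entry=0x37007 [P=1 RW=1 US=1 PS=0]
  L2: frame=0x37 idx=0 entry=0x3B007 [P=1 RW=1 US=1 PS=0]
  ⇒ phys 0x3B6AF  [3 reads]

Access #0 fault: NONE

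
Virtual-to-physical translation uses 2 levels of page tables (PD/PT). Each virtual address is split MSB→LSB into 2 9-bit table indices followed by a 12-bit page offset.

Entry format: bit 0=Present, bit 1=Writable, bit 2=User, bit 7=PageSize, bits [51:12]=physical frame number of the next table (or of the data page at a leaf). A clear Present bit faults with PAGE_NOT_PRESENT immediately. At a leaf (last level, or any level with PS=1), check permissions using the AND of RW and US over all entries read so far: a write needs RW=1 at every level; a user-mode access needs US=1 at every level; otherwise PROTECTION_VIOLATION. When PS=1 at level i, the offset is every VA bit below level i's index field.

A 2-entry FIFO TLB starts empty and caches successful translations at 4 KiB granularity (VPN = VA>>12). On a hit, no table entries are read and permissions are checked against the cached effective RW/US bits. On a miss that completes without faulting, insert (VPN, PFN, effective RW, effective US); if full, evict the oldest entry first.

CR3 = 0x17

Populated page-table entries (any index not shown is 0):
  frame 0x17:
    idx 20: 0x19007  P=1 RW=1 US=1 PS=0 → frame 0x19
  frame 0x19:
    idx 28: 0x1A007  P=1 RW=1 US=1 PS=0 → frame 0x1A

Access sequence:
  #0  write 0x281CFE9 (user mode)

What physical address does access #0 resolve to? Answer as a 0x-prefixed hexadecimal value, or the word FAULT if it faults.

Trace:
#0 VA=0x281CFE9 (w,user):
  L0: frame=0x17 idx=20 entry=0x19007 [P=1 RW=1 US=1 PS=0]
  L1: frame=0x19 idx=28 entry=0x1A007 [P=1 RW=1 US=1 PS=0]
  ✓ 0x1AFE9  — 2 lookups

Access #0 PA: 0x1AFE9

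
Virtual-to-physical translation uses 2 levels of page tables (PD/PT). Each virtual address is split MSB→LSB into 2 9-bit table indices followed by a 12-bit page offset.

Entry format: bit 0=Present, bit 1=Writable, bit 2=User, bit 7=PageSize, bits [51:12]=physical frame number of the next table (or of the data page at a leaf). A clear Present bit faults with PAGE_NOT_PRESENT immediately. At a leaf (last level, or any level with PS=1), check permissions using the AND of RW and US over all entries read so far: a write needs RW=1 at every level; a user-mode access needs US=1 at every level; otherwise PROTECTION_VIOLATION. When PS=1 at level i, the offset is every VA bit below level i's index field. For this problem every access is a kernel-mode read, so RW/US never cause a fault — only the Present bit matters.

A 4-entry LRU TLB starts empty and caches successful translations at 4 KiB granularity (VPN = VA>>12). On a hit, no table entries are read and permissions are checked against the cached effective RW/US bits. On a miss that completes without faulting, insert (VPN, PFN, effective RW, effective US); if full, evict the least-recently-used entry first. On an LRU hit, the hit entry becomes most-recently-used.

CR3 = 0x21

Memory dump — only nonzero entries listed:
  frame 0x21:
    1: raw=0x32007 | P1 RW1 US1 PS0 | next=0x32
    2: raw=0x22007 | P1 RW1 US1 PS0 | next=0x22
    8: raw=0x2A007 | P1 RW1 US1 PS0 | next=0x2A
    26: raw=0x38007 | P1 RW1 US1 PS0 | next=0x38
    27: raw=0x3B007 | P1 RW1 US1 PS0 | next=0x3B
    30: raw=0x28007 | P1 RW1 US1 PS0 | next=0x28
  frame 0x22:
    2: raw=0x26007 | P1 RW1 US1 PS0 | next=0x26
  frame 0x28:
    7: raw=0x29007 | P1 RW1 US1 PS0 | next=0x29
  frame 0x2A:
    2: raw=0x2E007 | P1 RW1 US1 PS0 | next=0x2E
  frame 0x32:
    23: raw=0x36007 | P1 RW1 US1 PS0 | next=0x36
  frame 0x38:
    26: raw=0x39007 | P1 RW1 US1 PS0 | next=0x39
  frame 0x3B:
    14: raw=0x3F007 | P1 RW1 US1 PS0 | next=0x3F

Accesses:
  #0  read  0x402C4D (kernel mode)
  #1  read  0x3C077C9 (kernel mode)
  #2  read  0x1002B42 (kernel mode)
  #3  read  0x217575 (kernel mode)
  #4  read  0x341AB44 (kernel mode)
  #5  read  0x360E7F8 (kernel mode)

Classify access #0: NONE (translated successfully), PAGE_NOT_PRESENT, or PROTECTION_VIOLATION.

Walk each access:
#0 VA=0x402C4D (r,kernel):
  lvl0: tbl 0x21, slot 2 ⇒ 0x22007 (P1/RW1/US1/PS0)
  lvl1: tbl 0x22, slot 2 ⇒ 0x26007 (P1/RW1/US1/PS0)
  ✓ 0x26C4D  — 2 lookups
#1 VA=0x3C077C9 (r,kernel):
  lvl0: tbl 0x21, slot 30 ⇒ 0x28007 (P1/RW1/US1/PS0)
  lvl1: tbl 0x28, slot 7 ⇒ 0x29007 (P1/RW1/US1/PS0)
  ✓ 0x297C9  — 2 lookups
#2 VA=0x1002B42 (r,kernel):
  lvl0: tbl 0x21, slot 8 ⇒ 0x2A007 (P1/RW1/US1/PS0)
  lvl1: tbl 0x2A, slot 2 ⇒ 0x2E007 (P1/RW1/US1/PS0)
  ✓ 0x2EB42  — 2 lookups
#3 VA=0x217575 (r,kernel):
  lvl0: tbl 0x21, slot 1 ⇒ 0x32007 (P1/RW1/US1/PS0)
  lvl1: tbl 0x32, slot 23 ⇒ 0x36007 (P1/RW1/US1/PS0)
  ✓ 0x36575  — 2 lookups
#4 VA=0x341AB44 (r,kernel):
  lvl0: tbl 0x21, slot 26 ⇒ 0x38007 (P1/RW1/US1/PS0)
  lvl1: tbl 0x38, slot 26 ⇒ 0x39007 (P1/RW1/US1/PS0)
  ✓ 0x39B44  — 2 lookups
#5 VA=0x360E7F8 (r,kernel):
  lvl0: tbl 0x21, slot 27 ⇒ 0x3B007 (P1/RW1/US1/PS0)
  lvl1: tbl 0x3B, slot 14 ⇒ 0x3F007 (P1/RW1/US1/PS0)
  ✓ 0x3F7F8  — 2 lookups

Access #0 fault: NONE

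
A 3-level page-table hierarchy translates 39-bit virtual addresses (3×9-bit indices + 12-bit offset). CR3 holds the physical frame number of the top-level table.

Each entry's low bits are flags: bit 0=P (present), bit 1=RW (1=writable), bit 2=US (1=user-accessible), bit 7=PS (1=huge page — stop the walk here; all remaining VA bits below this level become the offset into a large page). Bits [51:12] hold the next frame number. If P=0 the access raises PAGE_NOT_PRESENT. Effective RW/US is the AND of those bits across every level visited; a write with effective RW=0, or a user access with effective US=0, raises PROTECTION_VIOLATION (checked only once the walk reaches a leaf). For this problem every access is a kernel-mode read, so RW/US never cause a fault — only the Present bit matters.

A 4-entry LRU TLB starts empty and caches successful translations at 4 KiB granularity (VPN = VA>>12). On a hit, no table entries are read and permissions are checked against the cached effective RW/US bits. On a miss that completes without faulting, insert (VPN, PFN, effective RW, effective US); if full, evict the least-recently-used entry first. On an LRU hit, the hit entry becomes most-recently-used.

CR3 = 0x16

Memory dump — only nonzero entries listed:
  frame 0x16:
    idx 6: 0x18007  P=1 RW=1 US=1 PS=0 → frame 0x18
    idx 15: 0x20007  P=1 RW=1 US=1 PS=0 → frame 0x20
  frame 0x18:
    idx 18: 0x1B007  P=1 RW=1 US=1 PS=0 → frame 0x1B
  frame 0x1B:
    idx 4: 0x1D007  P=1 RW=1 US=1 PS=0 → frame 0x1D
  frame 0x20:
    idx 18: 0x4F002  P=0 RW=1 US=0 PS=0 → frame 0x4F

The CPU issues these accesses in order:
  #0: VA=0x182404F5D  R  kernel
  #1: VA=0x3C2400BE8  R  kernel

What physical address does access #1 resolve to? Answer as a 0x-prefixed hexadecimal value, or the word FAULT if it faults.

Per-access translation:
#0 VA=0x182404F5D (r,kernel):
  lvl0: tbl 0x16, slot 6 ⇒ 0x18007 (P1/RW1/US1/PS0)
  lvl1: tbl 0x18, slot 18 ⇒ 0x1B007 (P1/RW1/US1/PS0)
  lvl2: tbl 0x1B, slot 4 ⇒ 0x1D007 (P1/RW1/US1/PS0)
  ✓ 0x1DF5D  — 3 lookups
#1 VA=0x3C2400BE8 (r,kernel):
  lvl0: tbl 0x16, slot 15 ⇒ 0x20007 (P1/RW1/US1/PS0)
  lvl1: tbl 0x20, slot 18 ⇒ 0x4F002 (P0/RW1/US0/PS0)
  → PAGE_NOT_PRESENT  (2 entries read)

Access #1 PA: FAULT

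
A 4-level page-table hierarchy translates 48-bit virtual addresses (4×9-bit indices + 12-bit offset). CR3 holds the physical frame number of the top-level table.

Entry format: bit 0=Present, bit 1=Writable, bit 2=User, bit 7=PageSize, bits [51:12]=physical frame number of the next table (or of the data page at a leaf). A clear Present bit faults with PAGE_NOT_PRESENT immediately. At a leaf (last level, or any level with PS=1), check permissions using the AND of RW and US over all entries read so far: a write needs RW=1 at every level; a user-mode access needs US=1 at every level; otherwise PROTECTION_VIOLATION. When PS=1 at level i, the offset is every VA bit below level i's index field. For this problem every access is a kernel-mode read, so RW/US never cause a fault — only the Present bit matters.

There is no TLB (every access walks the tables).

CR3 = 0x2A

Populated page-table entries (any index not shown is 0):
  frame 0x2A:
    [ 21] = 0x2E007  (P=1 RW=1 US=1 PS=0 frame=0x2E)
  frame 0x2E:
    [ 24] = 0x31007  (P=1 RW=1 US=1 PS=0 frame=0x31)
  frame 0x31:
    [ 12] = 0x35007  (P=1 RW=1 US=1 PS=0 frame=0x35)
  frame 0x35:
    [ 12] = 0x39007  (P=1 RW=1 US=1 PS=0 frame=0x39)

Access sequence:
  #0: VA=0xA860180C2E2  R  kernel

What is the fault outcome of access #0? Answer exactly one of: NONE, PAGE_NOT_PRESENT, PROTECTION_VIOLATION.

Walk each access:
#0 VA=0xA860180C2E2 (r,kernel):
  L0: frame=0x2A idx=21 entry=0x2E007 [P=1 RW=1 US=1 PS=0]
  L1: frame=0x2E idx=24 entry=0x31007 [P=1 RW=1 US=1 PS=0]
  L2: frame=0x31 idx=12 entry=0x35007 [P=1 RW=1 US=1 PS=0]
  L3: frame=0x35 idx=12 entry=0x39007 [P=1 RW=1 US=1 PS=0]
  ⇒ phys 0x392E2  [4 reads]

Access #0 fault: NONE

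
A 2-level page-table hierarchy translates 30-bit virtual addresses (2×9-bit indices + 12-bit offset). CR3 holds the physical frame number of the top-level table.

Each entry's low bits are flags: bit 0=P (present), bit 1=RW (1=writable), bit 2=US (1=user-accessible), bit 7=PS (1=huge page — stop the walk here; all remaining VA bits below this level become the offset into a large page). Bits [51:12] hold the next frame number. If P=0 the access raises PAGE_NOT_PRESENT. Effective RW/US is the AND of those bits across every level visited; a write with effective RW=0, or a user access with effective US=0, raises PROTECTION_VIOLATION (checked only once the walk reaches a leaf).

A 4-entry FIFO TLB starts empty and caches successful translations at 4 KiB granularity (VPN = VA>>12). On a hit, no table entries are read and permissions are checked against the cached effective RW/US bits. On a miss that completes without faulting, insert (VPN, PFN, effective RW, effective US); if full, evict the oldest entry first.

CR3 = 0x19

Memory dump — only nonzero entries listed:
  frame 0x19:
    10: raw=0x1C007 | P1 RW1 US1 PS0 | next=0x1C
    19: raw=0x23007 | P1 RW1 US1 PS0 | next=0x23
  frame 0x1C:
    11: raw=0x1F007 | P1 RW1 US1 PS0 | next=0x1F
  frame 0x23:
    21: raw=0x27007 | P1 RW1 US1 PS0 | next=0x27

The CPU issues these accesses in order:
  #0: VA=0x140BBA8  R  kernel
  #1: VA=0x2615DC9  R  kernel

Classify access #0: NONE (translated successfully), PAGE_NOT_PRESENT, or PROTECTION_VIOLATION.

Walk each access:
#0 VA=0x140BBA8 (r,kernel):
  L0: frame=0x19 idx=10 entry=0x1C007 [P=1 RW=1 US=1 PS=0]
  L1: frame=0x1C idx=11 entry=0x1F007 [P=1 RW=1 US=1 PS=0]
  → PA=0x1FBA8  (2 entries read)
#1 VA=0x2615DC9 (r,kernel):
  L0: frame=0x19 idx=19 entry=0x23007 [P=1 RW=1 US=1 PS=0]
  L1: frame=0x23 idx=21 entry=0x27007 [P=1 RW=1 US=1 PS=0]
  → PA=0x27DC9  (2 entries read)

Access #0 fault: NONE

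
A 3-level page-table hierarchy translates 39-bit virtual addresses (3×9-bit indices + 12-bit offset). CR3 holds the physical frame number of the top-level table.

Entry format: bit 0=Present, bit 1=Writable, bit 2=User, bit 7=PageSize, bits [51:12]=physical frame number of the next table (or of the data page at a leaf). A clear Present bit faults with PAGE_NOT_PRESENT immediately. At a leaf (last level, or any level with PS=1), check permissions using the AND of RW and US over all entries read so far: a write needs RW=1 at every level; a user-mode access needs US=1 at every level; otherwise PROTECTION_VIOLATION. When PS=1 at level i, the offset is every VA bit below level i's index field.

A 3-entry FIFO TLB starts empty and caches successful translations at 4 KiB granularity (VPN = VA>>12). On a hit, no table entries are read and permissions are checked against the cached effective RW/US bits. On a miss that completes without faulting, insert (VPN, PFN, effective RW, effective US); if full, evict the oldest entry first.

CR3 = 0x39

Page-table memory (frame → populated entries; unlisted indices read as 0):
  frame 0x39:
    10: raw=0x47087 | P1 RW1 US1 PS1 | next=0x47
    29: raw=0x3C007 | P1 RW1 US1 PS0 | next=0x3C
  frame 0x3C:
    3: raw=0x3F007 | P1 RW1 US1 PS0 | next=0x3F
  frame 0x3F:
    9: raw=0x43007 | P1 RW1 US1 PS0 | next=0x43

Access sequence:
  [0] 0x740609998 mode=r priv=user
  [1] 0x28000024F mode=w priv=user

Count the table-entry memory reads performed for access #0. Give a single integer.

Per-access translation:
#0 VA=0x740609998 (r,user):
  L0 @0x39[29] → 0x3C007  P=1,RW=1,US=1,PS=0
  L1 @0x3C[3] → 0x3F007  P=1,RW=1,US=1,PS=0
  L2 @0x3F[9] → 0x43007  P=1,RW=1,US=1,PS=0
  ✓ 0x43998  — 3 lookups
#1 VA=0x28000024F (w,user):
  L0 @0x39[10] → 0x47087  P=1,RW=1,US=1,PS=1
  ✓ 0x4724F (huge @L0)  — 1 lookups

Entries read for #0: 3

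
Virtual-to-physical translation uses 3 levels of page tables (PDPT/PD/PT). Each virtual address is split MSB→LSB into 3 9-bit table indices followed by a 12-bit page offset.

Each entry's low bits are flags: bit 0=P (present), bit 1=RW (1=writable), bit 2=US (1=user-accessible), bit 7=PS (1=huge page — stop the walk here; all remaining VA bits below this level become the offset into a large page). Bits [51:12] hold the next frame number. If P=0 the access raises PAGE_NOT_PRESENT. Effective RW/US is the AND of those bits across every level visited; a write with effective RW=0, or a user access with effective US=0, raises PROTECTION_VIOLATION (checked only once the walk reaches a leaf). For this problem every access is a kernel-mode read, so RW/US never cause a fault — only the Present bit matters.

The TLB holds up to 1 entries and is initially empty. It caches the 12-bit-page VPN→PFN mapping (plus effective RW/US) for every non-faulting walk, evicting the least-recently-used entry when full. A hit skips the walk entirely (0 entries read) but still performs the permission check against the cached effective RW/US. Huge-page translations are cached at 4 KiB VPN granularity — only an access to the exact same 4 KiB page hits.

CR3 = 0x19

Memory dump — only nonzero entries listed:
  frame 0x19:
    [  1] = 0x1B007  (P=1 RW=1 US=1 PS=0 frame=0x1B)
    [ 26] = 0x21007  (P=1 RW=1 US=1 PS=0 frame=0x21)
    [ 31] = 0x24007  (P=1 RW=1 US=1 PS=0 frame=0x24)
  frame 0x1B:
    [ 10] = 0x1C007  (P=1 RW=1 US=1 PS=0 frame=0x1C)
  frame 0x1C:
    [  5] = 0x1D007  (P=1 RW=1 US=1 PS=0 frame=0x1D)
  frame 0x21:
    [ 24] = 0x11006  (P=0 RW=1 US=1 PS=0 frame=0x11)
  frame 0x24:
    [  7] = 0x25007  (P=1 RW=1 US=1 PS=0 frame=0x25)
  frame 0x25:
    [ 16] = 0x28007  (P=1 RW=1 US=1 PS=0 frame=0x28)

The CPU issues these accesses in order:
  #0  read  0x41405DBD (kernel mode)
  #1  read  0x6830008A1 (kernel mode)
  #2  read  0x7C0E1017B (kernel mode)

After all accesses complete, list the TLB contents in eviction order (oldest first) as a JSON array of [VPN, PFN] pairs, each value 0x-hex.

Walk each access:
#0 VA=0x41405DBD (r,kernel):
  [0] read 0x19 idx=1: raw=0x1B007 flags P=1 W=1 U=1 S=0
  [1] read 0x1B idx=10: raw=0x1C007 flags P=1 W=1 U=1 S=0
  [2] read 0x1C idx=5: raw=0x1D007 flags P=1 W=1 U=1 S=0
  → PA=0x1DDBD  (3 entries read)
#1 VA=0x6830008A1 (r,kernel):
  [0] read 0x19 idx=26: raw=0x21007 flags P=1 W=1 U=1 S=0
  [1] read 0x21 idx=24: raw=0x11006 flags P=0 W=1 U=1 S=0
  ⇒ fault: PAGE_NOT_PRESENT  — 2 lookups
#2 VA=0x7C0E1017B (r,kernel):
  [0] read 0x19 idx=31: raw=0x24007 flags P=1 W=1 U=1 S=0
  [1] read 0x24 idx=7: raw=0x25007 flags P=1 W=1 U=1 S=0
  [2] read 0x25 idx=16: raw=0x28007 flags P=1 W=1 U=1 S=0
  → PA=0x2817B  (3 entries read)

TLB: [["0x7C0E10", "0x28"]]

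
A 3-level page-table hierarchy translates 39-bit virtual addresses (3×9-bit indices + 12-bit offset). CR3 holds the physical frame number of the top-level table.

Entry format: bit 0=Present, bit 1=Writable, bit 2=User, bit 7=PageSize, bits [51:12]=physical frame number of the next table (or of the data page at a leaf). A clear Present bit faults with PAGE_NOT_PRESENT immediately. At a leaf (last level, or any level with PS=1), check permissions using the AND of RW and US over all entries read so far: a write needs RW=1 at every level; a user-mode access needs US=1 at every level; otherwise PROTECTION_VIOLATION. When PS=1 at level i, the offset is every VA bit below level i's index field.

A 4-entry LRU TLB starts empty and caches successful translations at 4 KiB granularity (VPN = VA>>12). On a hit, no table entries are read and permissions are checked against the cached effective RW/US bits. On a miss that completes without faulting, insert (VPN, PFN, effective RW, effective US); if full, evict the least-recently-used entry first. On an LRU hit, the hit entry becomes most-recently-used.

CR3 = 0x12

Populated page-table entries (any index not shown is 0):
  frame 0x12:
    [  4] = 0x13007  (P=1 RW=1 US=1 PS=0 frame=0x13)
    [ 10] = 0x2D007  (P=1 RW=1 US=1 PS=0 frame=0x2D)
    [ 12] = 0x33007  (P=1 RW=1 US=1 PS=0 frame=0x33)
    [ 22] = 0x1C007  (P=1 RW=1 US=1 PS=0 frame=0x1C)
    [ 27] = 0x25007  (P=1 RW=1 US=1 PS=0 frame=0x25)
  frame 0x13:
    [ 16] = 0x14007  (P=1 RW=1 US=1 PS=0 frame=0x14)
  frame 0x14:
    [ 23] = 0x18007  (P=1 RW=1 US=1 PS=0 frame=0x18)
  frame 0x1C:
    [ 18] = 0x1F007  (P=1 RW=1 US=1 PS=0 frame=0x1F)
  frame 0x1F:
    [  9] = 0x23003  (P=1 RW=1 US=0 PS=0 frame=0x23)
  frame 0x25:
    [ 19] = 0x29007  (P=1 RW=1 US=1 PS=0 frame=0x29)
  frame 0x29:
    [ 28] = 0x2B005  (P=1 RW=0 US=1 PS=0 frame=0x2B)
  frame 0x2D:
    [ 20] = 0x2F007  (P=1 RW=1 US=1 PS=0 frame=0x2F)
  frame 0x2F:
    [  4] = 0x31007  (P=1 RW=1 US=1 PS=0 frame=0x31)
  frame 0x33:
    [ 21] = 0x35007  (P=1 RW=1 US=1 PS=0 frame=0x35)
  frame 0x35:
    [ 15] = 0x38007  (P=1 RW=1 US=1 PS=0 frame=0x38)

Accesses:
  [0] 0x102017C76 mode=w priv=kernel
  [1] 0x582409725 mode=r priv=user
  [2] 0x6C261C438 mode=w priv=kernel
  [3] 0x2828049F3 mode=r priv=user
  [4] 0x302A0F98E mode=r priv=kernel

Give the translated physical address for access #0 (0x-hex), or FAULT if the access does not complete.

Per-access translation:
#0 VA=0x102017C76 (w,kernel):
  [0] read 0x12 idx=4: raw=0x13007 flags P=1 W=1 U=1 S=0
  [1] read 0x13 idx=16: raw=0x14007 flags P=1 W=1 U=1 S=0
  [2] read 0x14 idx=23: raw=0x18007 flags P=1 W=1 U=1 S=0
  ⇒ phys 0x18C76  [3 reads]
#1 VA=0x582409725 (r,user):
  [0] read 0x12 idx=22: raw=0x1C007 flags P=1 W=1 U=1 S=0
  [1] read 0x1C idx=18: raw=0x1F007 flags P=1 W=1 U=1 S=0
  [2] read 0x1F idx=9: raw=0x23003 flags P=1 W=1 U=0 S=0
  → PROTECTION_VIOLATION  (3 entries read)
#2 VA=0x6C261C438 (w,kernel):
  [0] read 0x12 idx=27: raw=0x25007 flags P=1 W=1 U=1 S=0
  [1] read 0x25 idx=19: raw=0x29007 flags P=1 W=1 U=1 S=0
  [2] read 0x29 idx=28: raw=0x2B005 flags P=1 W=0 U=1 S=0
  → PROTECTION_VIOLATION  (3 entries read)
#3 VA=0x2828049F3 (r,user):
  [0] read 0x12 idx=10: raw=0x2D007 flags P=1 W=1 U=1 S=0
  [1] read 0x2D idx=20: raw=0x2F007 flags P=1 W=1 U=1 S=0
  [2] read 0x2F idx=4: raw=0x31007 flags P=1 W=1 U=1 S=0
  ⇒ phys 0x319F3  [3 reads]
#4 VA=0x302A0F98E (r,kernel):
  [0] read 0x12 idx=12: raw=0x33007 flags P=1 W=1 U=1 S=0
  [1] read 0x33 idx=21: raw=0x35007 flags P=1 W=1 U=1 S=0
  [2] read 0x35 idx=15: raw=0x38007 flags P=1 W=1 U=1 S=0
  ⇒ phys 0x3898E  [3 reads]

Access #0 PA: 0x18C76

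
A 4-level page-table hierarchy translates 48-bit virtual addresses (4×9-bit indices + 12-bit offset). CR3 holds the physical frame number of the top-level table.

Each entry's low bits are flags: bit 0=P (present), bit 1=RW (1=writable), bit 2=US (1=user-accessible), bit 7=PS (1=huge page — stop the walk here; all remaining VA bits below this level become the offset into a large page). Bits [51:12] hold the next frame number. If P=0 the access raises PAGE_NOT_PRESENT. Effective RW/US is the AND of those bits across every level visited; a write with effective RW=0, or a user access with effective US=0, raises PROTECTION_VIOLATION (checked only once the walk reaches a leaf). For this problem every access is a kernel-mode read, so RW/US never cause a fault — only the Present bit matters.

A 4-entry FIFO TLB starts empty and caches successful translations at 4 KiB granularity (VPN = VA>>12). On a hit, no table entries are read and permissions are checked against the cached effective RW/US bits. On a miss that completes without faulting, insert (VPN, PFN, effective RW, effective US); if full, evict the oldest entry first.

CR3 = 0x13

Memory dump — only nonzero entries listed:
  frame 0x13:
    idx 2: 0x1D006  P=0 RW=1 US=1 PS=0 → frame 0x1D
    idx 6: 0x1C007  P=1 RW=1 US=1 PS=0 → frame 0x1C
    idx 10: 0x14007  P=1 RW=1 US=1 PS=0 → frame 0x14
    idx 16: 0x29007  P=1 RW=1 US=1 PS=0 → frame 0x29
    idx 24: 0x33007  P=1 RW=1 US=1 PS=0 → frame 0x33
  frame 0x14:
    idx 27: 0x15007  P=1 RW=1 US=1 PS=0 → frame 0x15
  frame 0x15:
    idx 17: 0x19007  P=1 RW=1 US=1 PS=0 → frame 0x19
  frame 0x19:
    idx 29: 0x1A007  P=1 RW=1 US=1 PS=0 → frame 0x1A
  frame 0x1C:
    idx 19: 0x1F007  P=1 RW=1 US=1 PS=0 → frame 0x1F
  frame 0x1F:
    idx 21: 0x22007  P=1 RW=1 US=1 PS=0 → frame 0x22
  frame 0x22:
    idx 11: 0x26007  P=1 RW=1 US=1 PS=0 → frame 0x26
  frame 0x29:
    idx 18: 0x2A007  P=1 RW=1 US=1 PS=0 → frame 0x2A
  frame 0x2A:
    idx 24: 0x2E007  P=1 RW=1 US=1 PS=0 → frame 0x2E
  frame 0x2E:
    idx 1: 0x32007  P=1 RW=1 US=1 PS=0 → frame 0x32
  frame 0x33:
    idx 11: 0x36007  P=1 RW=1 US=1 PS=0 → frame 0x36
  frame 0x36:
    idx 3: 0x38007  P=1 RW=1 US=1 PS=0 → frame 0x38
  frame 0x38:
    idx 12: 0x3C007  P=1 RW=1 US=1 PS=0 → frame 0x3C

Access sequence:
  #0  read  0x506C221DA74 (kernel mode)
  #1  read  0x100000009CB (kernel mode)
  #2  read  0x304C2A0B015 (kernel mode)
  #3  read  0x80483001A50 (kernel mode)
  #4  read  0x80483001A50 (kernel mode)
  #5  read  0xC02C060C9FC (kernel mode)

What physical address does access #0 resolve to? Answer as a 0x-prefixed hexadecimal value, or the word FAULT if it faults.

Trace:
#0 VA=0x506C221DA74 (r,kernel):
  [0] read 0x13 idx=10: raw=0x14007 flags P=1 W=1 U=1 S=0
  [1] read 0x14 idx=27: raw=0x15007 flags P=1 W=1 U=1 S=0
  [2] read 0x15 idx=17: raw=0x19007 flags P=1 W=1 U=1 S=0
  [3] read 0x19 idx=29: raw=0x1A007 flags P=1 W=1 U=1 S=0
  → PA=0x1AA74  (4 entries read)
#1 VA=0x100000009CB (r,kernel):
  [0] read 0x13 idx=2: raw=0x1D006 flags P=0 W=1 U=1 S=0
  ⇒ fault: PAGE_NOT_PRESENT  — 1 lookups
#2 VA=0x304C2A0B015 (r,kernel):
  [0] read 0x13 idx=6: raw=0x1C007 flags P=1 W=1 U=1 S=0
  [1] read 0x1C idx=19: raw=0x1F007 flags P=1 W=1 U=1 S=0
  [2] read 0x1F idx=21: raw=0x22007 flags P=1 W=1 U=1 S=0
  [3] read 0x22 idx=11: raw=0x26007 flags P=1 W=1 U=1 S=0
  → PA=0x26015  (4 entries read)
#3 VA=0x80483001A50 (r,kernel):
  [0] read 0x13 idx=16: raw=0x29007 flags P=1 W=1 U=1 S=0
  [1] read 0x29 idx=18: raw=0x2A007 flags P=1 W=1 U=1 S=0
  [2] read 0x2A idx=24: raw=0x2E007 flags P=1 W=1 U=1 S=0
  [3] read 0x2E idx=1: raw=0x32007 flags P=1 W=1 U=1 S=0
  → PA=0x32A50  (4 entries read)
#4 VA=0x80483001A50 (r,kernel):
  TLB hit vpn=0x80483001 → PA=0x32A50
#5 VA=0xC02C060C9FC (r,kernel):
  [0] read 0x13 idx=24: raw=0x33007 flags P=1 W=1 U=1 S=0
  [1] read 0x33 idx=11: raw=0x36007 flags P=1 W=1 U=1 S=0
  [2] read 0x36 idx=3: raw=0x38007 flags P=1 W=1 U=1 S=0
  [3] read 0x38 idx=12: raw=0x3C007 flags P=1 W=1 U=1 S=0
  → PA=0x3C9FC  (4 entries read)

Access #0 PA: 0x1AA74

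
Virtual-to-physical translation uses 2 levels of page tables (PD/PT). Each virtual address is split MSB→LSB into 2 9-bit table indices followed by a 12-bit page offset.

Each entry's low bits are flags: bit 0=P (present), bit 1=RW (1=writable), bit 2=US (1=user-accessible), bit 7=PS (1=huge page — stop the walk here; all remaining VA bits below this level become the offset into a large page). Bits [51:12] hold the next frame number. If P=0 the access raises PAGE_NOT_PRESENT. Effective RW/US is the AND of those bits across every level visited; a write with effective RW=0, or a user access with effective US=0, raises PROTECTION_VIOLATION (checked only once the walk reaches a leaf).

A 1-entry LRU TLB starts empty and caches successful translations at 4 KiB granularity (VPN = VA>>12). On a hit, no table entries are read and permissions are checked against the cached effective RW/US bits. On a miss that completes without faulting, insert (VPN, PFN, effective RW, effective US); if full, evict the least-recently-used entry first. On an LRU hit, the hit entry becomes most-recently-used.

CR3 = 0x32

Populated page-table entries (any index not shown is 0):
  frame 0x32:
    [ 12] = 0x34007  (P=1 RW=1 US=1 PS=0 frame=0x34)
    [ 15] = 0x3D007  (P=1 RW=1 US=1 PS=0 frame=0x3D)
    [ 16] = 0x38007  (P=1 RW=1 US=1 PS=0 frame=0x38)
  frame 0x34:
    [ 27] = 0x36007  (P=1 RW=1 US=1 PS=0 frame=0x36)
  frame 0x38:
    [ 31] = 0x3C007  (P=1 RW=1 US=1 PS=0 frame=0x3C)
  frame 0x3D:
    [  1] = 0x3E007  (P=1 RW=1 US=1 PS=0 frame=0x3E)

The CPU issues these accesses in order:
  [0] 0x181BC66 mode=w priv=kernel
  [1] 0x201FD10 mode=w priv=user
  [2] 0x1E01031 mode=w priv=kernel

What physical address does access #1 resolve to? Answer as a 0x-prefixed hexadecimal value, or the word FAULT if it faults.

Per-access translation:
#0 VA=0x181BC66 (w,kernel):
  [0] read 0x32 idx=12: raw=0x34007 flags P=1 W=1 U=1 S=0
  [1] read 0x34 idx=27: raw=0x36007 flags P=1 W=1 U=1 S=0
  ✓ 0x36C66  — 2 lookups
#1 VA=0x201FD10 (w,user):
  [0] read 0x32 idx=16: raw=0x38007 flags P=1 W=1 U=1 S=0
  [1] read 0x38 idx=31: raw=0x3C007 flags P=1 W=1 U=1 S=0
  ✓ 0x3CD10  — 2 lookups
#2 VA=0x1E01031 (w,kernel):
  [0] read 0x32 idx=15: raw=0x3D007 flags P=1 W=1 U=1 S=0
  [1] read 0x3D idx=1: raw=0x3E007 flags P=1 W=1 U=1 S=0
  ✓ 0x3E031  — 2 lookups

Access #1 PA: 0x3CD10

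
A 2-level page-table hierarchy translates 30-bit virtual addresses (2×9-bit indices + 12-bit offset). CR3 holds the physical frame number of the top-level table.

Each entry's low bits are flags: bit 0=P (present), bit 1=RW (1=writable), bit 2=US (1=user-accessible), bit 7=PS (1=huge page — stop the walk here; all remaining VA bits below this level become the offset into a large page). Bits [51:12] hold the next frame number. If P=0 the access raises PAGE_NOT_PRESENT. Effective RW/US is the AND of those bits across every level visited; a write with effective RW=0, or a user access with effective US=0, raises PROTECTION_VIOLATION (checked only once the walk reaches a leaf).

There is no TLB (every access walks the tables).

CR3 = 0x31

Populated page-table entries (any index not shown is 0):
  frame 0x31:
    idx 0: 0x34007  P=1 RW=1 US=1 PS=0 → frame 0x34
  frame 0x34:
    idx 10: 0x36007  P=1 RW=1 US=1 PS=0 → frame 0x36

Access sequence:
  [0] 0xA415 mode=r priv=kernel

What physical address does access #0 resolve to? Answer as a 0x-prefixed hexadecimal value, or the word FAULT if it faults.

Per-access translation:
#0 VA=0xA415 (r,kernel):
  L0 @0x31[0] → 0x34007  P=1,RW=1,US=1,PS=0
  L1 @0x34[10] → 0x36007  P=1,RW=1,US=1,PS=0
  → PA=0x36415  (2 entries read)

Access #0 PA: 0x36415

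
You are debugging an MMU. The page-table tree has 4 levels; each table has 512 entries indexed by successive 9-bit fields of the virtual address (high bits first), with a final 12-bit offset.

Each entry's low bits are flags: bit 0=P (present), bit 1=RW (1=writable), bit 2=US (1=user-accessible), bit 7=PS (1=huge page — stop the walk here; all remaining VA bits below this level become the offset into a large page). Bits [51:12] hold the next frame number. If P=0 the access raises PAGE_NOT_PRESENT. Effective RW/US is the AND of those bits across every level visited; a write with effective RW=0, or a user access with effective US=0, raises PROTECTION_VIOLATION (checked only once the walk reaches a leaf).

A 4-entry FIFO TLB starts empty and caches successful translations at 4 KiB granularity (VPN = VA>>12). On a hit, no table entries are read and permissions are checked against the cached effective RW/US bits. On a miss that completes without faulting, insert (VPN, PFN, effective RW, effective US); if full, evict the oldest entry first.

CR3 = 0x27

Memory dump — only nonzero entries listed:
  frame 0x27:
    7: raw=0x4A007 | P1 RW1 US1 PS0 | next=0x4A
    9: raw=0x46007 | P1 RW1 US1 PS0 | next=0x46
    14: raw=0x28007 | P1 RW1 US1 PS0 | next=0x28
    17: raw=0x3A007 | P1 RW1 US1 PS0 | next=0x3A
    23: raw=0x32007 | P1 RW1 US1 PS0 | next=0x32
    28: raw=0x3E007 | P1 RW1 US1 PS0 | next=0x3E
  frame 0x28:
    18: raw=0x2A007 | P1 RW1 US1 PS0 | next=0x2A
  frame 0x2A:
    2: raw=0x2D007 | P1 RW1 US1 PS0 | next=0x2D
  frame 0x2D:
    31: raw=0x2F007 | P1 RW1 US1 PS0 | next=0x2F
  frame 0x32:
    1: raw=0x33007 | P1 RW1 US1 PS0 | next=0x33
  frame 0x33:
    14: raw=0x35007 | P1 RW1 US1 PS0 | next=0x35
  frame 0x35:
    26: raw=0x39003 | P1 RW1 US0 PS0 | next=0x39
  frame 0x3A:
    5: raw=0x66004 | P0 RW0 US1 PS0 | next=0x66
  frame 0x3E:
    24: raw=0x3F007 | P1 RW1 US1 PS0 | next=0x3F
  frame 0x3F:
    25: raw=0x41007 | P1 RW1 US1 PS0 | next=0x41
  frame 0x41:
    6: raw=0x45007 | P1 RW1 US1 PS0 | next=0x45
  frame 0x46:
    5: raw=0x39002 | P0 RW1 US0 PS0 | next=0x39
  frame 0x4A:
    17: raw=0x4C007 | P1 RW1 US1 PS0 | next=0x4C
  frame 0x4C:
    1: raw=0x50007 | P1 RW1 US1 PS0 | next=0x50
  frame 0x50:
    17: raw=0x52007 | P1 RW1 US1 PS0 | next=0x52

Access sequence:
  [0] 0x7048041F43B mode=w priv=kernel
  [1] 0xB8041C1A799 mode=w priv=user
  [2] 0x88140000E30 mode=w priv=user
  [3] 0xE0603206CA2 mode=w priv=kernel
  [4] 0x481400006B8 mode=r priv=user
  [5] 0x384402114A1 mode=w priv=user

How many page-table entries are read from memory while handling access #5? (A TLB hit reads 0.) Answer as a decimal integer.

Trace:
#0 VA=0x7048041F43B (w,kernel):
  [0] read 0x27 idx=14: raw=0x28007 flags P=1 W=1 U=1 S=0
  [1] read 0x28 idx=18: raw=0x2A007 flags P=1 W=1 U=1 S=0
  [2] read 0x2A idx=2: raw=0x2D007 flags P=1 W=1 U=1 S=0
  [3] read 0x2D idx=31: raw=0x2F007 flags P=1 W=1 U=1 S=0
  ⇒ phys 0x2F43B  [4 reads]
#1 VA=0xB8041C1A799 (w,user):
  [0] read 0x27 idx=23: raw=0x32007 flags P=1 W=1 U=1 S=0
  [1] read 0x32 idx=1: raw=0x33007 flags P=1 W=1 U=1 S=0
  [2] read 0x33 idx=14: raw=0x35007 flags P=1 W=1 U=1 S=0
  [3] read 0x35 idx=26: raw=0x39003 flags P=1 W=1 U=0 S=0
  → PROTECTION_VIOLATION  (4 entries read)
#2 VA=0x88140000E30 (w,user):
  [0] read 0x27 idx=17: raw=0x3A007 flags P=1 W=1 U=1 S=0
  [1] read 0x3A idx=5: raw=0x66004 flags P=0 W=0 U=1 S=0
  → PAGE_NOT_PRESENT  (2 entries read)
#3 VA=0xE0603206CA2 (w,kernel):
  [0] read 0x27 idx=28: raw=0x3E007 flags P=1 W=1 U=1 S=0
  [1] read 0x3E idx=24: raw=0x3F007 flags P=1 W=1 U=1 S=0
  [2] read 0x3F idx=25: raw=0x41007 flags P=1 W=1 U=1 S=0
  [3] read 0x41 idx=6: raw=0x45007 flags P=1 W=1 U=1 S=0
  ⇒ phys 0x45CA2  [4 reads]
#4 VA=0x481400006B8 (r,user):
  [0] read 0x27 idx=9: raw=0x46007 flags P=1 W=1 U=1 S=0
  [1] read 0x46 idx=5: raw=0x39002 flags P=0 W=1 U=0 S=0
  → PAGE_NOT_PRESENT  (2 entries read)
#5 VA=0x384402114A1 (w,user):
  [0] read 0x27 idx=7: raw=0x4A007 flags P=1 W=1 U=1 S=0
  [1] read 0x4A idx=17: raw=0x4C007 flags P=1 W=1 U=1 S=0
  [2] read 0x4C idx=1: raw=0x50007 flags P=1 W=1 U=1 S=0
  [3] read 0x50 idx=17: raw=0x52007 flags P=1 W=1 U=1 S=0
  ⇒ phys 0x524A1  [4 reads]

Entries read for #5: 4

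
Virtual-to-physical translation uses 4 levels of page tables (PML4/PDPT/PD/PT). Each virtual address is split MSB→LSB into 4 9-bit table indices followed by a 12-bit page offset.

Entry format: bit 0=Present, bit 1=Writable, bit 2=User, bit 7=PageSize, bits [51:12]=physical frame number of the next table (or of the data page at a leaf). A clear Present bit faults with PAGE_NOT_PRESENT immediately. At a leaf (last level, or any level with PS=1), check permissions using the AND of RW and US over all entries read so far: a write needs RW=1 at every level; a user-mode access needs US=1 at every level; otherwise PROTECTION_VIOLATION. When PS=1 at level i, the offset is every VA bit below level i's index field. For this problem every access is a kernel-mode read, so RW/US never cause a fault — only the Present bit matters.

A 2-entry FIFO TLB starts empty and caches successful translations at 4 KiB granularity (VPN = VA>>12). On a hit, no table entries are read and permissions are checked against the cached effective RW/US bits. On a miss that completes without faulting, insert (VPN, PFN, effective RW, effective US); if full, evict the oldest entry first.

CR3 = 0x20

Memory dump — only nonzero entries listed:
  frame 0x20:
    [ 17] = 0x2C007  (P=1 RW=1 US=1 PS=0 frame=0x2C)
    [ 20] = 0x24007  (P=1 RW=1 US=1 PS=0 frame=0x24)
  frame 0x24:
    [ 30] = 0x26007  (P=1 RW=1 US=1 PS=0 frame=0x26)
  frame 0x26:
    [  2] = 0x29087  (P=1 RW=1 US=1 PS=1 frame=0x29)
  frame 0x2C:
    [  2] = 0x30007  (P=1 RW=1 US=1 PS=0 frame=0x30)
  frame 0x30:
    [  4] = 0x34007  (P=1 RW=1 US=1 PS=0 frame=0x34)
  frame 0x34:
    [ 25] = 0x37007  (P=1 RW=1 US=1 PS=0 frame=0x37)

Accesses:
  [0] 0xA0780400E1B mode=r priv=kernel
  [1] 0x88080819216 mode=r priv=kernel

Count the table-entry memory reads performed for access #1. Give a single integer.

Trace:
#0 VA=0xA0780400E1B (r,kernel):
  L0 @0x20[20] → 0x24007  P=1,RW=1,US=1,PS=0
  L1 @0x24[30] → 0x26007  P=1,RW=1,US=1,PS=0
  L2 @0x26[2] → 0x29087  P=1,RW=1,US=1,PS=1
  → PA=0x29E1B (huge @L2)  (3 entries read)
#1 VA=0x88080819216 (r,kernel):
  L0 @0x20[17] → 0x2C007  P=1,RW=1,US=1,PS=0
  L1 @0x2C[2] → 0x30007  P=1,RW=1,US=1,PS=0
  L2 @0x30[4] → 0x34007  P=1,RW=1,US=1,PS=0
  L3 @0x34[25] → 0x37007  P=1,RW=1,US=1,PS=0
  → PA=0x37216  (4 entries read)

Entries read for #1: 4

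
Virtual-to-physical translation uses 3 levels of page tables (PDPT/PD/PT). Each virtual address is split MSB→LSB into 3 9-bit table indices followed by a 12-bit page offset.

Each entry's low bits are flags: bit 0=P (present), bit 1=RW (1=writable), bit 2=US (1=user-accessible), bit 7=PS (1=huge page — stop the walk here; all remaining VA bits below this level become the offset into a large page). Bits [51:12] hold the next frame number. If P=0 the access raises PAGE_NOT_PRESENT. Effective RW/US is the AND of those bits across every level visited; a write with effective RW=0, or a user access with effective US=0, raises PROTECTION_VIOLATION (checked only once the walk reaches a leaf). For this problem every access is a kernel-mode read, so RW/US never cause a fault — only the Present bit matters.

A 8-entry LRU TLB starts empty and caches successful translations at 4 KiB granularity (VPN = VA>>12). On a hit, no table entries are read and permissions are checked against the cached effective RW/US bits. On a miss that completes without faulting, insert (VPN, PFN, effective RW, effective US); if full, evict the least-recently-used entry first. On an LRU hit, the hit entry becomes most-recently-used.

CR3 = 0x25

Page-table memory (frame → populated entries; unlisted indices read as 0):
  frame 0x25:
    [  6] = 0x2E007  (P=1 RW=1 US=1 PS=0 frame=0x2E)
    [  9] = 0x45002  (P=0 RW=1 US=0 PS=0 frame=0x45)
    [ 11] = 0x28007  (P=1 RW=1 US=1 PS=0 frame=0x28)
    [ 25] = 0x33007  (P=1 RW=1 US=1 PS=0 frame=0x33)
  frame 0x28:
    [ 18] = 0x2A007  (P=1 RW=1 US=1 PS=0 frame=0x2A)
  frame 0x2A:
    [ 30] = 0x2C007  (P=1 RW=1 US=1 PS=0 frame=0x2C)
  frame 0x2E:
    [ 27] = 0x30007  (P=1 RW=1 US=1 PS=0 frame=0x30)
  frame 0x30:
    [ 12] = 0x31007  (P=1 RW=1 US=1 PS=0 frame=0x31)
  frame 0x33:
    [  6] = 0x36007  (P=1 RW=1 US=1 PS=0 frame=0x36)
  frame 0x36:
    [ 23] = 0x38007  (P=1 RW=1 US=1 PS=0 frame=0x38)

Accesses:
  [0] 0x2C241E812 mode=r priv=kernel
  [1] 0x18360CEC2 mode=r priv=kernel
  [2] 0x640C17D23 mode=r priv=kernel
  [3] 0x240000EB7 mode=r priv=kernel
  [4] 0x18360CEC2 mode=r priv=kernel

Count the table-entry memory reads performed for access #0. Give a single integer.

Walk each access:
#0 VA=0x2C241E812 (r,kernel):
  L0 @0x25[11] → 0x28007  P=1,RW=1,US=1,PS=0
  L1 @0x28[18] → 0x2A007  P=1,RW=1,US=1,PS=0
  L2 @0x2A[30] → 0x2C007  P=1,RW=1,US=1,PS=0
  ✓ 0x2C812  — 3 lookups
#1 VA=0x18360CEC2 (r,kernel):
  L0 @0x25[6] → 0x2E007  P=1,RW=1,US=1,PS=0
  L1 @0x2E[27] → 0x30007  P=1,RW=1,US=1,PS=0
  L2 @0x30[12] → 0x31007  P=1,RW=1,US=1,PS=0
  ✓ 0x31EC2  — 3 lookups
#2 VA=0x640C17D23 (r,kernel):
  L0 @0x25[25] → 0x33007  P=1,RW=1,US=1,PS=0
  L1 @0x33[6] → 0x36007  P=1,RW=1,US=1,PS=0
  L2 @0x36[23] → 0x38007  P=1,RW=1,US=1,PS=0
  ✓ 0x38D23  — 3 lookups
#3 VA=0x240000EB7 (r,kernel):
  L0 @0x25[9] → 0x45002  P=0,RW=1,US=0,PS=0
  ✗ PAGE_NOT_PRESENT  [1 reads]
#4 VA=0x18360CEC2 (r,kernel):
  TLB hit vpn=0x18360C → PA=0x31EC2

Entries read for #0: 3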